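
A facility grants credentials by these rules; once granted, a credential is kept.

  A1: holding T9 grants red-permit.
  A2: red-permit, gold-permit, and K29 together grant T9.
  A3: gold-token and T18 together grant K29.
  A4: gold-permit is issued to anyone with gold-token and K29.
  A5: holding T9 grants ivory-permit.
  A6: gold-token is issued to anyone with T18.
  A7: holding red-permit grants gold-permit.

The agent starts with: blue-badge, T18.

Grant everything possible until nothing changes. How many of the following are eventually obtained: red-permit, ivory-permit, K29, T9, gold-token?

Holding T18 grants gold-token (A6).
Holding gold-token and T18 grants K29 (A3).
red-permit would need T9 (A1), but T9 is never granted.
ivory-permit would need T9 (A5), but T9 is never granted.
K29: reached.
T9 would need red-permit, gold-permit, and K29 (A2), but red-permit is never granted.
gold-token: reached.
Reached: K29 and gold-token — 2 of the 5.

2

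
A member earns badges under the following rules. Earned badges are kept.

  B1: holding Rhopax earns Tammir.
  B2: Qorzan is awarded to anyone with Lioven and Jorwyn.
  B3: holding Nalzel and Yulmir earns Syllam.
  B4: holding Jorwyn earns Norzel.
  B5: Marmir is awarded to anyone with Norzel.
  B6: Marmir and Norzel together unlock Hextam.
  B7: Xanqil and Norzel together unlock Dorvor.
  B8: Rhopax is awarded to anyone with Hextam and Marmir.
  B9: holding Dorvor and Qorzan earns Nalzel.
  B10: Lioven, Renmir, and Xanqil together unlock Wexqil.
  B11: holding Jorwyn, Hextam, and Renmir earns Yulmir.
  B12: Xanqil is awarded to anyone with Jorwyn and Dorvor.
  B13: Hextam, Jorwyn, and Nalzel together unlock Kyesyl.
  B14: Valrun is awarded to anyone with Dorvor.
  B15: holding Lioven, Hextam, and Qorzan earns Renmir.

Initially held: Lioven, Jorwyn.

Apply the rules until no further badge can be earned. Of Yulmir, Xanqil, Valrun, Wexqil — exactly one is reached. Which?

With Lioven and Jorwyn, Qorzan is earned (B2).
With Jorwyn, Norzel is earned (B4).
With Norzel, Marmir is earned (B5).
With Marmir and Norzel, Hextam is earned (B6).
With Lioven, Hextam, and Qorzan, Renmir is earned (B15).
With Jorwyn, Hextam, and Renmir, Yulmir is earned (B11).
Wexqil would need Lioven, Renmir, and Xanqil (B10), but Xanqil is never earned. Valrun would need Dorvor (B14), but Dorvor is never earned. Xanqil would need Jorwyn and Dorvor (B12), but Dorvor is never earned.

Yulmir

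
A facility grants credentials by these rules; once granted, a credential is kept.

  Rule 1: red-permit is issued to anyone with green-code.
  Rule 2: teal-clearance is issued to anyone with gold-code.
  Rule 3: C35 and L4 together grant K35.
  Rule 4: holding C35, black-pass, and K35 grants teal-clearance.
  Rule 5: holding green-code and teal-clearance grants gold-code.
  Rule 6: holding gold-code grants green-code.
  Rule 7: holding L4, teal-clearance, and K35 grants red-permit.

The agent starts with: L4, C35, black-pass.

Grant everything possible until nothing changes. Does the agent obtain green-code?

green-code would need gold-code (Rule 6), but gold-code is never granted.

No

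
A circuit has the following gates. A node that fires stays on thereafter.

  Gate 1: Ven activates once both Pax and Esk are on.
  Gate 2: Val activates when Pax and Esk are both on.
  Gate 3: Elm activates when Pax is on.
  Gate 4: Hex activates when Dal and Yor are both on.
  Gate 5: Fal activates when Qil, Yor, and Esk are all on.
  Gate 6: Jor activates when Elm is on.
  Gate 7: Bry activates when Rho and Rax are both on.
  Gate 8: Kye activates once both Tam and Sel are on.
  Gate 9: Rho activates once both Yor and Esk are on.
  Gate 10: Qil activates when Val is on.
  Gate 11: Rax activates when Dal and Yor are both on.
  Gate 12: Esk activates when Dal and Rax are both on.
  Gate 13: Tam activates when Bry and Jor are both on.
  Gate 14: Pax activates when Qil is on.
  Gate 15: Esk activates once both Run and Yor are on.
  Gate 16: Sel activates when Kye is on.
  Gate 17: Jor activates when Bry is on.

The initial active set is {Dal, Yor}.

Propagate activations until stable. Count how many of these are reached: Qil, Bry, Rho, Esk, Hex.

4

Dal and Yor are on, so Rax activates (Gate 11).
Dal and Yor are on, so Hex activates (Gate 4).
Dal and Rax are on, so Esk activates (Gate 12).
Gate 9: Yor and Esk on → Rho on.
Rho and Rax are on, so Bry activates (Gate 7).
Qil would need Val (Gate 10), but Val never turns on.
Bry: reached.
Rho: reached.
Esk: reached.
Hex: reached.
Reached: Bry, Rho, Esk, and Hex — 4 of the 5.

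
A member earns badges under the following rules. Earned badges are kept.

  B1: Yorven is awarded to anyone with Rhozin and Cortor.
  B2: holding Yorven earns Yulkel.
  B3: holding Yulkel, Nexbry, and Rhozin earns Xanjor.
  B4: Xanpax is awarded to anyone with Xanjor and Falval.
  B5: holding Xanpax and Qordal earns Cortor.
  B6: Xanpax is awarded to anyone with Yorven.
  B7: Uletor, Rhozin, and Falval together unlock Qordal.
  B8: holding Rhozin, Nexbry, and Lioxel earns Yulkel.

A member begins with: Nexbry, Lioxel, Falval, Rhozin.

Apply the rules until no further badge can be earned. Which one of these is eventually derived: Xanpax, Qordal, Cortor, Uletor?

With Rhozin, Nexbry, and Lioxel, Yulkel is earned (B8).
With Yulkel, Nexbry, and Rhozin, Xanjor is earned (B3).
With Xanjor and Falval, Xanpax is earned (B4).
Qordal would need Uletor, Rhozin, and Falval (B7), but Uletor is never earned. No rule produces Uletor, and it is not given. Cortor would need Xanpax and Qordal (B5), but Qordal is never earned.

Xanpax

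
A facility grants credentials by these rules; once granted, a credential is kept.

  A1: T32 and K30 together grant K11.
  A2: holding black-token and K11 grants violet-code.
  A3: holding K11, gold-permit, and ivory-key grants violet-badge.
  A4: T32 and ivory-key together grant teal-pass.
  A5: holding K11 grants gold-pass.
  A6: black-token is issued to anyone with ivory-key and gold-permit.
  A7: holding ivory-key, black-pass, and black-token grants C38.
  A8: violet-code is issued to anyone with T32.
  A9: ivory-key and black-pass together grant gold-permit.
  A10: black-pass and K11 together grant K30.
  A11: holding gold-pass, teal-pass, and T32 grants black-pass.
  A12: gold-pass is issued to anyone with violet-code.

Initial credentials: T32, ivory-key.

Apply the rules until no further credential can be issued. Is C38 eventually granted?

Yes

Holding T32 and ivory-key grants teal-pass (A4).
Holding T32 grants violet-code (A8).
Holding violet-code grants gold-pass (A12).
Holding gold-pass, teal-pass, and T32 grants black-pass (A11).
Holding ivory-key and black-pass grants gold-permit (A9).
Holding ivory-key and gold-permit grants black-token (A6).
Holding ivory-key, black-pass, and black-token grants C38 (A7).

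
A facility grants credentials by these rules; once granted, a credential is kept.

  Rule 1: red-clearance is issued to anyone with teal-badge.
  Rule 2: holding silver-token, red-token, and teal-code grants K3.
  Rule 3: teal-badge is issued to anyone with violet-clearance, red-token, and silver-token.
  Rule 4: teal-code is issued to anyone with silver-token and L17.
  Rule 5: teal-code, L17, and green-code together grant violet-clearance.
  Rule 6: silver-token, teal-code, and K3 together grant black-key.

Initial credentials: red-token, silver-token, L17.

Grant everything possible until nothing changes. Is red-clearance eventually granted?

No

red-clearance would need teal-badge (Rule 1), but teal-badge is never granted.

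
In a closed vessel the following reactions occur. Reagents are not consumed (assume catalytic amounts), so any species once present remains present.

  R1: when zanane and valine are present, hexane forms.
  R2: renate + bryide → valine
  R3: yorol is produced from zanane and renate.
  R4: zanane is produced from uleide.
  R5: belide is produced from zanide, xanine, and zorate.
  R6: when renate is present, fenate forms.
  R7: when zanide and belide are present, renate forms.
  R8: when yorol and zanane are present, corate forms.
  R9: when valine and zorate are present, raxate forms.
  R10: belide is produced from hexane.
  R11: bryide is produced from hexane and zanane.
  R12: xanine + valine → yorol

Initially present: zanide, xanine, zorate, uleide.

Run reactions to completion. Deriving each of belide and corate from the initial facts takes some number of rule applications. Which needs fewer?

belide

belide: zanide, xanine, and zorate present → belide forms (R5). [1 rule application]
corate: zanide, xanine, and zorate present → belide forms (R5). uleide present → zanane forms (R4). zanide and belide present → renate forms (R7). zanane and renate present → yorol forms (R3). yorol and zanane present → corate forms (R8). [5 rule applications]
belide needs fewer.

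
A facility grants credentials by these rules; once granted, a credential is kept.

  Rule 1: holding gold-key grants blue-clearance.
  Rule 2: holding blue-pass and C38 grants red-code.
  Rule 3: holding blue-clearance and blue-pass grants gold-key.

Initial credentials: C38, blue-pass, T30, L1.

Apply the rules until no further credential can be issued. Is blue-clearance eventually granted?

blue-clearance would need gold-key (Rule 1), but gold-key is never granted.

No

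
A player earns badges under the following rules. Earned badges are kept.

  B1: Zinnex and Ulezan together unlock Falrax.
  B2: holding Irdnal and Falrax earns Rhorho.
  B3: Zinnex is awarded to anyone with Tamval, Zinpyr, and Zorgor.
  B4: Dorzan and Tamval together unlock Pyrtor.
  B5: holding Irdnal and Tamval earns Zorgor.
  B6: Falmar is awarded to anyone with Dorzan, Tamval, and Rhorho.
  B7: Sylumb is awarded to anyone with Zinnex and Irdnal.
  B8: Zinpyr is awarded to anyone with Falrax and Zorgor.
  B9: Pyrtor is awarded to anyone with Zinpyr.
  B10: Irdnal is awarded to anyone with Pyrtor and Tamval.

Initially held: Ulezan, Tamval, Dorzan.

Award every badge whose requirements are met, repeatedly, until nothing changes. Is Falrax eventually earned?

No

Falrax would need Zinnex and Ulezan (B1), but Zinnex is never earned.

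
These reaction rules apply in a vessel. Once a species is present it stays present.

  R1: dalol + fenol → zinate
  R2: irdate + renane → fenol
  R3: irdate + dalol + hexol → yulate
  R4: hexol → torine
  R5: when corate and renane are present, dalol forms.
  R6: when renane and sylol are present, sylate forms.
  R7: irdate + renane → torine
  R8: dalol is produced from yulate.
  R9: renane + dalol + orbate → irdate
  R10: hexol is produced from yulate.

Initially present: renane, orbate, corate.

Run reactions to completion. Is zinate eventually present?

corate and renane present → dalol forms (R5).
renane, dalol, and orbate present → irdate forms (R9).
irdate and renane present → fenol forms (R2).
dalol and fenol present → zinate forms (R1).

Yes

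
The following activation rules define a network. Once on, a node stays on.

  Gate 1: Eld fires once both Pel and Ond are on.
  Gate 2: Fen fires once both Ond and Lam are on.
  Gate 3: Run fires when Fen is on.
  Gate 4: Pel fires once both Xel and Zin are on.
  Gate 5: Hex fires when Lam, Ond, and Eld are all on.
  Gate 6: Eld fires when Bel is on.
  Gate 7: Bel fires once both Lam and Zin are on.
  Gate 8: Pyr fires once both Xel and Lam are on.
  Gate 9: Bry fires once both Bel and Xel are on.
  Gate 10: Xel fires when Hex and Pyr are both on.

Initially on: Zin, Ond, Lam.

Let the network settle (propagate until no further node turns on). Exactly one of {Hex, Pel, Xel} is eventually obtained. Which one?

Hex

Lam and Zin are on, so Bel fires (Gate 7).
Gate 6: Bel on → Eld on.
Gate 5: Lam, Ond, and Eld on → Hex on.
Xel would need Hex and Pyr (Gate 10), but Pyr never turns on. Pel would need Xel and Zin (Gate 4), but Xel never turns on.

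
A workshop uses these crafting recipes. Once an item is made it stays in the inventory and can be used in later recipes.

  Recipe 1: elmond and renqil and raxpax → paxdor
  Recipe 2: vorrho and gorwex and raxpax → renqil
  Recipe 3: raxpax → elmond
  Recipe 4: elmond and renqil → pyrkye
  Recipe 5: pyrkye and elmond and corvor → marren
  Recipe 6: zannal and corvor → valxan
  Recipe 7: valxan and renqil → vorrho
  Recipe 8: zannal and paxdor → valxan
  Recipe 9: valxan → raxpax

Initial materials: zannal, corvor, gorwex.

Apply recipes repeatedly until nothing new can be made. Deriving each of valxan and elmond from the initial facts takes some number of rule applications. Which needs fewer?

valxan: zannal and corvor → valxan (Recipe 6). [1 rule application]
elmond: zannal and corvor → valxan (Recipe 6). Using Recipe 9, valxan makes raxpax. raxpax → elmond (Recipe 3). [3 rule applications]
valxan needs fewer.

valxan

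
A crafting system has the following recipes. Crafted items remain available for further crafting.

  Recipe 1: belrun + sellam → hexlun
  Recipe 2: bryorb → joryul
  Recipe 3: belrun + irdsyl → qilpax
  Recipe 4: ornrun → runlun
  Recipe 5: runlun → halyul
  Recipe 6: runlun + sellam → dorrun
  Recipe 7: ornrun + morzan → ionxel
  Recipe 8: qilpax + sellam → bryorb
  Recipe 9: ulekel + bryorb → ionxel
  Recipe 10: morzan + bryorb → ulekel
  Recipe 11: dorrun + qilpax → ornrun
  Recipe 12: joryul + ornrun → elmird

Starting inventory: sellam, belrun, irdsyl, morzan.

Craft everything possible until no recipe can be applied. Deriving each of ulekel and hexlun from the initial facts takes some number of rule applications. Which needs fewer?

hexlun

hexlun: belrun + sellam → hexlun (Recipe 1). [1 rule application]
ulekel: Using Recipe 3, belrun and irdsyl make qilpax. Using Recipe 8, qilpax and sellam make bryorb. morzan + bryorb → ulekel (Recipe 10). [3 rule applications]
hexlun needs fewer.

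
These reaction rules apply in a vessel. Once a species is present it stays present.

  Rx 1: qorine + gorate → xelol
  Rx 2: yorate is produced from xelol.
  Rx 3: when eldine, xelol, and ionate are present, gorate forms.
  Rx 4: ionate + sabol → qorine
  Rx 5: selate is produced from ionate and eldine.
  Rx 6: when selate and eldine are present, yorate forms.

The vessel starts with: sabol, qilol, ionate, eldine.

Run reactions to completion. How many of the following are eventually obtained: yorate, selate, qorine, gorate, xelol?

3

ionate and sabol present → qorine forms (Rx 4).
ionate and eldine present → selate forms (Rx 5).
selate and eldine present → yorate forms (Rx 6).
yorate: reached.
selate: reached.
qorine: reached.
gorate would need eldine, xelol, and ionate (Rx 3), but xelol never forms.
xelol would need qorine and gorate (Rx 1), but gorate never forms.
Reached: yorate, selate, and qorine — 3 of the 5.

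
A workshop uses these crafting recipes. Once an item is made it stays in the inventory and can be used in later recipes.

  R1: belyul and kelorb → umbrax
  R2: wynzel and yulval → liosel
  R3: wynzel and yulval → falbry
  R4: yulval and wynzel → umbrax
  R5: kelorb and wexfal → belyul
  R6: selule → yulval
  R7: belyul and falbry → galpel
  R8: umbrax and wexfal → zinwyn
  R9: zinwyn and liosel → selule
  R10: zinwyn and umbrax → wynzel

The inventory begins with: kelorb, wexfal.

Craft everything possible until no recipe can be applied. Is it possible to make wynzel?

Yes

kelorb and wexfal → belyul (R5).
belyul and kelorb → umbrax (R1).
umbrax and wexfal → zinwyn (R8).
Using R10, zinwyn and umbrax make wynzel.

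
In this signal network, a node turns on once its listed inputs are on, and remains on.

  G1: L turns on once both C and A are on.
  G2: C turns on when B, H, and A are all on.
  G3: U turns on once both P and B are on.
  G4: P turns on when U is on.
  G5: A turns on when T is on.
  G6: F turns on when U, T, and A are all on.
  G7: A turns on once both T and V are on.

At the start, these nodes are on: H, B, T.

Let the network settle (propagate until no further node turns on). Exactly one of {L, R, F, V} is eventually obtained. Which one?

T is on, so A turns on (G5).
G2: B, H, and A on → C on.
G1: C and A on → L on.
F would need U, T, and A (G6), but U never turns on. No rule produces R, and it is not given. No rule produces V, and it is not given.

L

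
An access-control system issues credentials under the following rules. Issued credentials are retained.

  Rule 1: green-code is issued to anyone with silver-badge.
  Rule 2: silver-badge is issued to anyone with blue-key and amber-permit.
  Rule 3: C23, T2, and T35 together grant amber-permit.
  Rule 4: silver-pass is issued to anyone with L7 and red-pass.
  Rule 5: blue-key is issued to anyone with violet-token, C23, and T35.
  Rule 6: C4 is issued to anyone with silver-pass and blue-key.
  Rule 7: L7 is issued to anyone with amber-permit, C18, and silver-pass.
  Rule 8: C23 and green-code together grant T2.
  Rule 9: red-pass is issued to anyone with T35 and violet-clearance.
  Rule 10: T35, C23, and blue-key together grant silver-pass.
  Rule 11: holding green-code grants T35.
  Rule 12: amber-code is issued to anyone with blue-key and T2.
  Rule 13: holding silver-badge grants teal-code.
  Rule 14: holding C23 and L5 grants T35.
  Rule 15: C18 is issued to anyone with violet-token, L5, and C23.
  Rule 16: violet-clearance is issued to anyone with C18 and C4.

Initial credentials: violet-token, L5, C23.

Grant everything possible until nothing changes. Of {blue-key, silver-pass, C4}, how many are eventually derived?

3

Holding C23 and L5 grants T35 (Rule 14).
Holding violet-token, C23, and T35 grants blue-key (Rule 5).
Holding T35, C23, and blue-key grants silver-pass (Rule 10).
Holding silver-pass and blue-key grants C4 (Rule 6).
blue-key: reached.
silver-pass: reached.
C4: reached.
All 3 are reached.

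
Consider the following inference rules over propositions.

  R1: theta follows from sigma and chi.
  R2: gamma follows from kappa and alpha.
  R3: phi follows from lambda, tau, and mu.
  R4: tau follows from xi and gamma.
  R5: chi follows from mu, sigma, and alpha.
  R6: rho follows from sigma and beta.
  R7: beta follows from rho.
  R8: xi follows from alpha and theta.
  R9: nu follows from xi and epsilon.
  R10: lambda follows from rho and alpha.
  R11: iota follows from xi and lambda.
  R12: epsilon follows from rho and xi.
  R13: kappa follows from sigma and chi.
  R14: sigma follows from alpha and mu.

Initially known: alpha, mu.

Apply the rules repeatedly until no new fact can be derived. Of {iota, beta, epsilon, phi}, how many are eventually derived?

iota would need xi and lambda (R11), but lambda is never established.
beta would need rho (R7), but rho is never established.
epsilon would need rho and xi (R12), but rho is never established.
phi would need lambda, tau, and mu (R3), but lambda is never established.
None of the 4 are reached.

0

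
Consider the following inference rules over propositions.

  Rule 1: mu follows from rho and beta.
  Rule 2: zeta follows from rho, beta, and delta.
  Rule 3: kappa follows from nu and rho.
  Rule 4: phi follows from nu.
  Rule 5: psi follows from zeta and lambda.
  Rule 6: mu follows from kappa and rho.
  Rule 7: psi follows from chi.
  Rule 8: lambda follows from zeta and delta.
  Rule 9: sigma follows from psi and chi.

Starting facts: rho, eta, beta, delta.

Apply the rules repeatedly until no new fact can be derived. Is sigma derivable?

No

sigma would need psi and chi (Rule 9), but chi is never established.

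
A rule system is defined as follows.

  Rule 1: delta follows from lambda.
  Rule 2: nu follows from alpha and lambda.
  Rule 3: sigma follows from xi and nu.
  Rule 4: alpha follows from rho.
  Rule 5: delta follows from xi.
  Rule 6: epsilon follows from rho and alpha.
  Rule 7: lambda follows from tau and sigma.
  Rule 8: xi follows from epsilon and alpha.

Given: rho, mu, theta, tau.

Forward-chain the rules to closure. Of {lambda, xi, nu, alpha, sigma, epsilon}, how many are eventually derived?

rho holds, so alpha follows (Rule 4).
rho and alpha hold, so epsilon follows (Rule 6).
epsilon and alpha hold, so xi follows (Rule 8).
lambda would need tau and sigma (Rule 7), but sigma is never established.
xi: reached.
nu would need alpha and lambda (Rule 2), but lambda is never established.
alpha: reached.
sigma would need xi and nu (Rule 3), but nu is never established.
epsilon: reached.
Reached: xi, alpha, and epsilon — 3 of the 6.

3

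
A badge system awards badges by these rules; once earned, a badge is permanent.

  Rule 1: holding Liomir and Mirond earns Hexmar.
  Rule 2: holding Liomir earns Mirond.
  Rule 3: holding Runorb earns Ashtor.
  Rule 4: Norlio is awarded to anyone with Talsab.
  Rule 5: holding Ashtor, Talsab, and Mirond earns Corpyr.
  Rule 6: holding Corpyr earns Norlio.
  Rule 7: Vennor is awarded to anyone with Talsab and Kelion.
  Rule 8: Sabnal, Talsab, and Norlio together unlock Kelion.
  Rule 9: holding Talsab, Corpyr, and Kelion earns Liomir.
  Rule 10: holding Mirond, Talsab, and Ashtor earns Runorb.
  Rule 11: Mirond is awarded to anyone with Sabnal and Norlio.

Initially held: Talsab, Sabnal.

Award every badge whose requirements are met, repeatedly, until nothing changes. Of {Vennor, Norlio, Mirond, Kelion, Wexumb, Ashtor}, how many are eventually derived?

4

With Talsab, Norlio is earned (Rule 4).
With Sabnal and Norlio, Mirond is earned (Rule 11).
With Sabnal, Talsab, and Norlio, Kelion is earned (Rule 8).
With Talsab and Kelion, Vennor is earned (Rule 7).
Vennor: reached.
Norlio: reached.
Mirond: reached.
Kelion: reached.
No rule produces Wexumb, and it is not given.
Ashtor would need Runorb (Rule 3), but Runorb is never earned.
Reached: Vennor, Norlio, Mirond, and Kelion — 4 of the 6.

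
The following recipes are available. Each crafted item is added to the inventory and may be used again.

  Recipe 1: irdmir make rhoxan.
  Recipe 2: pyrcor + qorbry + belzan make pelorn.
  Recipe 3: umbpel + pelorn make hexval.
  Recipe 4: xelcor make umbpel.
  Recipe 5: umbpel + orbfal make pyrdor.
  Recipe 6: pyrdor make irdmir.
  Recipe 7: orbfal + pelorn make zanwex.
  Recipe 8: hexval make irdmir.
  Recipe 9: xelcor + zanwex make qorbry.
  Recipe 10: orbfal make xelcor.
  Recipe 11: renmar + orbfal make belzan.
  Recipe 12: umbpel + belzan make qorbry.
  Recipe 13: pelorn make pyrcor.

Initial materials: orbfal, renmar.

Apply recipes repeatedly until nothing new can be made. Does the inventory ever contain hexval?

hexval would need umbpel and pelorn (Recipe 3), but pelorn is never obtained.

No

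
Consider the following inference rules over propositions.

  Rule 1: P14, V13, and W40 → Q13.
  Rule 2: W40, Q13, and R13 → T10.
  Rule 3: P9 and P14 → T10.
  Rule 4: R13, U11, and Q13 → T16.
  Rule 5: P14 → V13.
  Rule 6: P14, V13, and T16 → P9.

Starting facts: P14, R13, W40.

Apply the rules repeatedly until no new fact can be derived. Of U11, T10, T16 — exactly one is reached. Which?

T10

From P14, Rule 5 gives V13.
P14, V13, and W40 hold, so Q13 follows (Rule 1).
W40, Q13, and R13 hold, so T10 follows (Rule 2).
T16 would need R13, U11, and Q13 (Rule 4), but U11 is never established. No rule produces U11, and it is not given.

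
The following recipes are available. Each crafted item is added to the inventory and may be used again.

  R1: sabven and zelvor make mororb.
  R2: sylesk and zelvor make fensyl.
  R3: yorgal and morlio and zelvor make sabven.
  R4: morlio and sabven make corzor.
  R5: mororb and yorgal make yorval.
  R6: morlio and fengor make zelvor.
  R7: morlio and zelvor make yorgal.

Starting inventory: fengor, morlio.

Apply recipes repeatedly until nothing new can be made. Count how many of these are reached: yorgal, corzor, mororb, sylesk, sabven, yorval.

Using R6, morlio and fengor make zelvor.
Using R7, morlio and zelvor make yorgal.
Using R3, yorgal, morlio, and zelvor make sabven.
morlio and sabven → corzor (R4).
sabven and zelvor → mororb (R1).
mororb and yorgal → yorval (R5).
yorgal: reached.
corzor: reached.
mororb: reached.
No rule produces sylesk, and it is not given.
sabven: reached.
yorval: reached.
Reached: yorgal, corzor, mororb, sabven, and yorval — 5 of the 6.

5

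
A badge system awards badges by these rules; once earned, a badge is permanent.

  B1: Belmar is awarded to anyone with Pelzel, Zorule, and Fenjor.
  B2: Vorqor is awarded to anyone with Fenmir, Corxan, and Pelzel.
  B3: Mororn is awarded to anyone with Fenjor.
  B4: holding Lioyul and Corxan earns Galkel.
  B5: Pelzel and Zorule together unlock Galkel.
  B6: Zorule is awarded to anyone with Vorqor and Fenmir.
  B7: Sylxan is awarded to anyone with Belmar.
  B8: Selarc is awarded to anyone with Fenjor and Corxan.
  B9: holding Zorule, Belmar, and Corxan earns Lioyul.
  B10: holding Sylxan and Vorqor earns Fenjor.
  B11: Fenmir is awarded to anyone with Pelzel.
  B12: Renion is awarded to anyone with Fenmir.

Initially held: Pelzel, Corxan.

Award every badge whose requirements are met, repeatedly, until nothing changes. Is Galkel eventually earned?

Yes

With Pelzel, Fenmir is earned (B11).
With Fenmir, Corxan, and Pelzel, Vorqor is earned (B2).
With Vorqor and Fenmir, Zorule is earned (B6).
With Pelzel and Zorule, Galkel is earned (B5).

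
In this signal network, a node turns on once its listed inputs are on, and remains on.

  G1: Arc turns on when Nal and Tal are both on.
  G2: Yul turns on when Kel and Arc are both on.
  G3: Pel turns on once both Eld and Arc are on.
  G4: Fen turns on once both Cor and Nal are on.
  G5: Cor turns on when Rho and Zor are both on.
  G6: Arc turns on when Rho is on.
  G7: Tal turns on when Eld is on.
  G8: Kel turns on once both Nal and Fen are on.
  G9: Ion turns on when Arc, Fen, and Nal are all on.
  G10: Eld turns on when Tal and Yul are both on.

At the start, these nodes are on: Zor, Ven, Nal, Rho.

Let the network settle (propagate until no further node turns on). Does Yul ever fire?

G6: Rho on → Arc on.
Rho and Zor are on, so Cor turns on (G5).
Cor and Nal are on, so Fen turns on (G4).
G8: Nal and Fen on → Kel on.
G2: Kel and Arc on → Yul on.

Yes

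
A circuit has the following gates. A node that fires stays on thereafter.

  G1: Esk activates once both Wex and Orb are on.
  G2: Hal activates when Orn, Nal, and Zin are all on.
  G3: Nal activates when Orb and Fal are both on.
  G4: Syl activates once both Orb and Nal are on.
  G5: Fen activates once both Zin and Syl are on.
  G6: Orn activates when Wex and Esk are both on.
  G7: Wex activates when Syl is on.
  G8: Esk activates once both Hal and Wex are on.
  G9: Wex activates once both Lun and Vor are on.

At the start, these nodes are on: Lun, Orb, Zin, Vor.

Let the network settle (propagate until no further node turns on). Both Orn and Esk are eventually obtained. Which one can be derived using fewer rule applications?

Esk: G9: Lun and Vor on → Wex on. Wex and Orb are on, so Esk activates (G1). [2 rule applications]
Orn: Lun and Vor are on, so Wex activates (G9). Wex and Orb are on, so Esk activates (G1). G6: Wex and Esk on → Orn on. [3 rule applications]
Esk needs fewer.

Esk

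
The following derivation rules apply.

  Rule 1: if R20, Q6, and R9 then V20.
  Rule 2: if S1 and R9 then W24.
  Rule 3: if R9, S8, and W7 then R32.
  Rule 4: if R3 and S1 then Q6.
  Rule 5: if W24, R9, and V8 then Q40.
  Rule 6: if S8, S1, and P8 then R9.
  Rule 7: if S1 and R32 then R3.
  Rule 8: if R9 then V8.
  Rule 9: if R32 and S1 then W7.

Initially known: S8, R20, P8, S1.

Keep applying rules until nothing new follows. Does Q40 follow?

Yes

S8, S1, and P8 hold, so R9 follows (Rule 6).
R9 holds, so V8 follows (Rule 8).
From S1 and R9, Rule 2 gives W24.
W24, R9, and V8 hold, so Q40 follows (Rule 5).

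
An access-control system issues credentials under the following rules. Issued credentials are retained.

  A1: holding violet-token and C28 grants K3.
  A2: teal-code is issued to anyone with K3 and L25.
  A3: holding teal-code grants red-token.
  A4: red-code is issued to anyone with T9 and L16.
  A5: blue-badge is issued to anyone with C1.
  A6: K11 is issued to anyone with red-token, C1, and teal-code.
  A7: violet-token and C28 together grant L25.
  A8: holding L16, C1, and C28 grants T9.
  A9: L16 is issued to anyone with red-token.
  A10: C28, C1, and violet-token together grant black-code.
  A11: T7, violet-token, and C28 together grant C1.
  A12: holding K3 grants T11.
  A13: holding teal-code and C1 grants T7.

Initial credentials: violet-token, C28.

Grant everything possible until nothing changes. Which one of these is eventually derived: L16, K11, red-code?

L16

Holding violet-token and C28 grants K3 (A1).
Holding violet-token and C28 grants L25 (A7).
Holding K3 and L25 grants teal-code (A2).
Holding teal-code grants red-token (A3).
Holding red-token grants L16 (A9).
K11 would need red-token, C1, and teal-code (A6), but C1 is never granted. red-code would need T9 and L16 (A4), but T9 is never granted.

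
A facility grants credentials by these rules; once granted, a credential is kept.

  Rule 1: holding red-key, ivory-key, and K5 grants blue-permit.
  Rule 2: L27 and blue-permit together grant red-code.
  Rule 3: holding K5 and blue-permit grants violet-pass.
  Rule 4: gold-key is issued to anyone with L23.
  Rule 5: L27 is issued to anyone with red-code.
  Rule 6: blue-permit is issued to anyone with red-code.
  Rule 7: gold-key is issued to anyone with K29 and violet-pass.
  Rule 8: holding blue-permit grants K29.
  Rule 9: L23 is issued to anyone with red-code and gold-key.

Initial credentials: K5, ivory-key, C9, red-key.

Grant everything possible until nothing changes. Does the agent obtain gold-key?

Yes

Holding red-key, ivory-key, and K5 grants blue-permit (Rule 1).
Holding K5 and blue-permit grants violet-pass (Rule 3).
Holding blue-permit grants K29 (Rule 8).
Holding K29 and violet-pass grants gold-key (Rule 7).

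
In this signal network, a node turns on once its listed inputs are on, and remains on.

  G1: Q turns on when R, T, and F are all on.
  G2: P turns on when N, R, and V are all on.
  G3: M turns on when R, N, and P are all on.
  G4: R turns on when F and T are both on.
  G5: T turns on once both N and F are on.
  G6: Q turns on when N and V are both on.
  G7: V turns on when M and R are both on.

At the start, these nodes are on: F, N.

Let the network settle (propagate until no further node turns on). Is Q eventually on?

N and F are on, so T turns on (G5).
G4: F and T on → R on.
R, T, and F are on, so Q turns on (G1).

Yes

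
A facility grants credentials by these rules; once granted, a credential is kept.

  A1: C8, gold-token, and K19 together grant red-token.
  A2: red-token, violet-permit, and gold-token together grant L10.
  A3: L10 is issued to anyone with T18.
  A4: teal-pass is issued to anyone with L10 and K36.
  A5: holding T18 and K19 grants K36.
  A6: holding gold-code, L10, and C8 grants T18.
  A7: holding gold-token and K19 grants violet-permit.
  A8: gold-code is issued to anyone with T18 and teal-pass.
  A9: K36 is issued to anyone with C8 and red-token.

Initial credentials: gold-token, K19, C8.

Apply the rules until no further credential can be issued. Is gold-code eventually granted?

No

gold-code would need T18 and teal-pass (A8), but T18 is never granted.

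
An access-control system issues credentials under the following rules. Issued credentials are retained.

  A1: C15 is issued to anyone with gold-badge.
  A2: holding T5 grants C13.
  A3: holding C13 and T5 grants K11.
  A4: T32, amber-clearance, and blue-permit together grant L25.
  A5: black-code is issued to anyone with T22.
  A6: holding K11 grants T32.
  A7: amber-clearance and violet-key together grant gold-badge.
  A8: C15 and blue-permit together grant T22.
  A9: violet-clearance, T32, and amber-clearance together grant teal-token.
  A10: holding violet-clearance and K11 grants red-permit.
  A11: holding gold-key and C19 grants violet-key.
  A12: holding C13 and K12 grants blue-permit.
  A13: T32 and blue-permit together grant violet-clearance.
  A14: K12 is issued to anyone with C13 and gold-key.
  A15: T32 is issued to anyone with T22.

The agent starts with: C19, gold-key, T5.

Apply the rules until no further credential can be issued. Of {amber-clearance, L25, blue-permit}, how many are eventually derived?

1

Holding T5 grants C13 (A2).
Holding C13 and gold-key grants K12 (A14).
Holding C13 and K12 grants blue-permit (A12).
No rule produces amber-clearance, and it is not given.
L25 would need T32, amber-clearance, and blue-permit (A4), but amber-clearance is never granted.
blue-permit: reached.
Reached: blue-permit — 1 of the 3.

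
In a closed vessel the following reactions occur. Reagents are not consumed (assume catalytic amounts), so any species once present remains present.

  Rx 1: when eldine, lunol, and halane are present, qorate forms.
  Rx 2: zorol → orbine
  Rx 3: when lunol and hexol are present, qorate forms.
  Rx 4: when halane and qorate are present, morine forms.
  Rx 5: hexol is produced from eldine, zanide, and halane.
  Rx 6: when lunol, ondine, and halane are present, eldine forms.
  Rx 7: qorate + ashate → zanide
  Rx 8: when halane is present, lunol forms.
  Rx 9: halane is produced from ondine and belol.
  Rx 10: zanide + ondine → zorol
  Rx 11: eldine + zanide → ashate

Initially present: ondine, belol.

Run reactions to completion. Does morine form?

ondine and belol present → halane forms (Rx 9).
halane present → lunol forms (Rx 8).
lunol, ondine, and halane present → eldine forms (Rx 6).
eldine, lunol, and halane present → qorate forms (Rx 1).
halane and qorate present → morine forms (Rx 4).

Yes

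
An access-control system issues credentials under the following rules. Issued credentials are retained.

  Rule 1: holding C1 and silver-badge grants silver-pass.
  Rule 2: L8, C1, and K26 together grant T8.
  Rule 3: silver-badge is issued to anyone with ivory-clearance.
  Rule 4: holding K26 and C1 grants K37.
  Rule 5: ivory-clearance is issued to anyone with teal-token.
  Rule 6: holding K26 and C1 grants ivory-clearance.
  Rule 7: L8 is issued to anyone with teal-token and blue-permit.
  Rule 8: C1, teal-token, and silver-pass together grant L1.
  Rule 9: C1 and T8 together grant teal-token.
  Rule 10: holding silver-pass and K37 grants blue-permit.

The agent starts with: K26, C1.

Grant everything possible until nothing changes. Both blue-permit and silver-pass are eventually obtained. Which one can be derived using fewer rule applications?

silver-pass

silver-pass: Holding K26 and C1 grants ivory-clearance (Rule 6). Holding ivory-clearance grants silver-badge (Rule 3). Holding C1 and silver-badge grants silver-pass (Rule 1). [3 rule applications]
blue-permit: Holding K26 and C1 grants ivory-clearance (Rule 6). Holding K26 and C1 grants K37 (Rule 4). Holding ivory-clearance grants silver-badge (Rule 3). Holding C1 and silver-badge grants silver-pass (Rule 1). Holding silver-pass and K37 grants blue-permit (Rule 10). [5 rule applications]
silver-pass needs fewer.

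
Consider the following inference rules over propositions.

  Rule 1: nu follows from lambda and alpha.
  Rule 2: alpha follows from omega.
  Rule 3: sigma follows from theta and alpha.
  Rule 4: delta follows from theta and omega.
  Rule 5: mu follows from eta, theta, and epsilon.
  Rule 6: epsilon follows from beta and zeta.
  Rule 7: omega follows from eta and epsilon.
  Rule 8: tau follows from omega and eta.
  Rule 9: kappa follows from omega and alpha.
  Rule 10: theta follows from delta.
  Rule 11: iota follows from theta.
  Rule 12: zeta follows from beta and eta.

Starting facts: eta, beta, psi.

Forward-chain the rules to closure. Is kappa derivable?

Yes

beta and eta hold, so zeta follows (Rule 12).
beta and zeta hold, so epsilon follows (Rule 6).
From eta and epsilon, Rule 7 gives omega.
omega holds, so alpha follows (Rule 2).
omega and alpha hold, so kappa follows (Rule 9).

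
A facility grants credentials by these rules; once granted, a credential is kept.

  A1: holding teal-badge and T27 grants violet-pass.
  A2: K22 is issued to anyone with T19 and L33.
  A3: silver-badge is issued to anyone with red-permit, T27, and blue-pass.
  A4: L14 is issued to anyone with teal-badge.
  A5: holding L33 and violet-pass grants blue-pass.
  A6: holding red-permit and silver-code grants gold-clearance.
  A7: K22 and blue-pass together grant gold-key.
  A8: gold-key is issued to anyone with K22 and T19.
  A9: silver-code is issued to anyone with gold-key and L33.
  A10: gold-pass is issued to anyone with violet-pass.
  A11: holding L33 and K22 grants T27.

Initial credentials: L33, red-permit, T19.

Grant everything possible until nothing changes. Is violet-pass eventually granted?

violet-pass would need teal-badge and T27 (A1), but teal-badge is never granted.

No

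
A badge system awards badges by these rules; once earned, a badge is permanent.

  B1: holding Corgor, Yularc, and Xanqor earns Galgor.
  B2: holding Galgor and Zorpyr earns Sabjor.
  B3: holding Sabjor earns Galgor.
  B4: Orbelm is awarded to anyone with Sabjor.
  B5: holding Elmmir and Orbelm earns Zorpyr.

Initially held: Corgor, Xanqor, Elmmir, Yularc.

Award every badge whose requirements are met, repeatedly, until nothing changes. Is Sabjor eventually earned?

No

Sabjor would need Galgor and Zorpyr (B2), but Zorpyr is never earned.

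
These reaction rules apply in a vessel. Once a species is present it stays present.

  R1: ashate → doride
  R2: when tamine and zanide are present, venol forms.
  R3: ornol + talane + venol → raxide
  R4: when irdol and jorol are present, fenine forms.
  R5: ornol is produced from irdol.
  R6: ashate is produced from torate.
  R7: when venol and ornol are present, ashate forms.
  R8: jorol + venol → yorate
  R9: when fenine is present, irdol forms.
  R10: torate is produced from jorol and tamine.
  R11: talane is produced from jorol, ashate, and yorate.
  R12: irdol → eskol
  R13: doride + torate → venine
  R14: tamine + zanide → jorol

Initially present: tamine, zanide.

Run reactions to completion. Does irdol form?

No

irdol would need fenine (R9), but fenine never forms.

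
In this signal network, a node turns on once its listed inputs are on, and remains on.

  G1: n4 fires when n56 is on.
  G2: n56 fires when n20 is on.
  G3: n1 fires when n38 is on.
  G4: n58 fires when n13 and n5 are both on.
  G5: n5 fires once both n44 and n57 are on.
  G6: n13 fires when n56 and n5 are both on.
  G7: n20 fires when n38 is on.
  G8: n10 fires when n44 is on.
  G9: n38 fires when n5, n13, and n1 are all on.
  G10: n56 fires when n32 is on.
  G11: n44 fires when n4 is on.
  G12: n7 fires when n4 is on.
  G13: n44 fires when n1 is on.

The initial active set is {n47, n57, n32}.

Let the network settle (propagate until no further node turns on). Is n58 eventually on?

Yes

G10: n32 on → n56 on.
n56 is on, so n4 fires (G1).
n4 is on, so n44 fires (G11).
G5: n44 and n57 on → n5 on.
n56 and n5 are on, so n13 fires (G6).
G4: n13 and n5 on → n58 on.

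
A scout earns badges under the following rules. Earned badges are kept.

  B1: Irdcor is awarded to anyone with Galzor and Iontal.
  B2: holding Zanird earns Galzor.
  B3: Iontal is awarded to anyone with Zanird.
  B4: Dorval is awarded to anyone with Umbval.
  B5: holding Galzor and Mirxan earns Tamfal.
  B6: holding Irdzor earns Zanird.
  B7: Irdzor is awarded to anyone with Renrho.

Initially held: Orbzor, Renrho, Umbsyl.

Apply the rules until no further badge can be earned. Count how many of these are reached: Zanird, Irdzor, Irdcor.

With Renrho, Irdzor is earned (B7).
With Irdzor, Zanird is earned (B6).
With Zanird, Galzor is earned (B2).
With Zanird, Iontal is earned (B3).
With Galzor and Iontal, Irdcor is earned (B1).
Zanird: reached.
Irdzor: reached.
Irdcor: reached.
All 3 are reached.

3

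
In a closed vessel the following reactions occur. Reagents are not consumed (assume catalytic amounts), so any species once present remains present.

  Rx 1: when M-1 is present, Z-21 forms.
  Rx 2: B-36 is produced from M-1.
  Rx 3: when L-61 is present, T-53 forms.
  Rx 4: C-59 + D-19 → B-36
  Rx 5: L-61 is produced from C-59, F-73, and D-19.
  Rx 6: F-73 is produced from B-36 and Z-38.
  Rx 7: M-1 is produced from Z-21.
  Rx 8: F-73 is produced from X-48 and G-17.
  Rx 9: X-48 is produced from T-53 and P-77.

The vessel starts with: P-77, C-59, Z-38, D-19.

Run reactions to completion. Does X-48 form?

Yes

C-59 and D-19 present → B-36 forms (Rx 4).
B-36 and Z-38 present → F-73 forms (Rx 6).
C-59, F-73, and D-19 present → L-61 forms (Rx 5).
L-61 present → T-53 forms (Rx 3).
T-53 and P-77 present → X-48 forms (Rx 9).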